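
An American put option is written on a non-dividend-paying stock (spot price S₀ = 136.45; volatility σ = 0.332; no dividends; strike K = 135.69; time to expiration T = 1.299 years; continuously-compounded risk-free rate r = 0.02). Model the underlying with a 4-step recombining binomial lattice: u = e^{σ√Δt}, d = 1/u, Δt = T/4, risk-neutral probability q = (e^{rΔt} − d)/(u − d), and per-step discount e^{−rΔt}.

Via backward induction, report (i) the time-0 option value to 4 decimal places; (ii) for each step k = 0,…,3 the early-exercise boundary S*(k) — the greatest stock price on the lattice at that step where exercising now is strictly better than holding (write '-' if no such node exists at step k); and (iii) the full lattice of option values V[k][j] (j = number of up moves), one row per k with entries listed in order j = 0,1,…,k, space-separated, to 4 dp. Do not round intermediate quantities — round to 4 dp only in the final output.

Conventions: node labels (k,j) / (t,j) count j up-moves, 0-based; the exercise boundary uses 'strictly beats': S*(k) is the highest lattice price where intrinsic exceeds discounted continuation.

Δt=0.32475  u=1.20828  d=0.82762  q=0.46996  discount=0.99353
step 4 (expiry): payoffs max(K−S,0) = 71.6714 42.2270 0.0000 0.0000 0.0000
step 3: (k=3,j=0): S=77.3522, K−S=58.3378, hold=57.4593 ⇒ V=58.3378 exercise | (k=3,j=1): S=112.9293, K−S=22.7607, hold=22.2371 ⇒ V=22.7607 exercise | (k=3,j=2): S=164.8696, K−S=0.0000, hold=0.0000 ⇒ V=0.0000 continue | (k=3,j=3): S=240.6990, K−S=0.0000, hold=0.0000 ⇒ V=0.0000 continue  boundary S*=112.9293
step 2: (k=2,j=0): S=93.4630, K−S=42.2270, hold=41.3486 ⇒ V=42.2270 exercise | (k=2,j=1): S=136.4500, K−S=0.0000, hold=11.9860 ⇒ V=11.9860 continue | (k=2,j=2): S=199.2083, K−S=0.0000, hold=0.0000 ⇒ V=0.0000 continue  boundary S*=93.4630
step 1: (k=1,j=0): S=112.9293, K−S=22.7607, hold=27.8336 ⇒ V=27.8336 continue | (k=1,j=1): S=164.8696, K−S=0.0000, hold=6.3119 ⇒ V=6.3119 continue  boundary S*=-
step 0: (k=0,j=0): S=136.4500, K−S=0.0000, hold=17.6046 ⇒ V=17.6046 continue  boundary S*=-

price = 17.6046
boundary = - - 93.4630 112.9293
tree:
17.6046
27.8336 6.3119
42.2270 11.9860 0.0000
58.3378 22.7607 0.0000 0.0000
71.6714 42.2270 0.0000 0.0000 0.0000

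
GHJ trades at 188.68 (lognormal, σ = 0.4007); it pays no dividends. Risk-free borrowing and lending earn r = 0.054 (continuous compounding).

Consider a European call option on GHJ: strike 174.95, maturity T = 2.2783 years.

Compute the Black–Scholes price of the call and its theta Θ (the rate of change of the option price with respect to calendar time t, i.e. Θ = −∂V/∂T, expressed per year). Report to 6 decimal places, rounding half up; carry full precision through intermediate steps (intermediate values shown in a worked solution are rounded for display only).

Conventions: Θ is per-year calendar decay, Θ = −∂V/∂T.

σ√T = 0.4007·√2.2783 = 0.604818
d₁ = (ln(S/K) + (r+σ²/2)T) / (σ√T) = (ln(188.68/174.95) + (0.054+0.4007²/2)·2.2783) / 0.604818 = (0.075552 + 0.305931) / 0.604818 = 0.630740
d₂ = d₁ − σ√T = 0.630740 − 0.604818 = 0.025922
e^{−rT} = 0.884239
N(d₁) = 0.735895,  N(d₂) = 0.510340
Call price V = S·N(d₁) − K·e^{−rT}·N(d₂) = 138.848611 − 78.948376 = 59.900235
φ(d₁) = (1/√(2π))·e^{−d₁²/2} = 0.326980
Θ = −S·φ(d₁)·σ/(2√T) − r·K·e^{−rT}·N(d₂) = −8.189012 − 4.263212 = -12.452225

price = 59.900235
Θ = -12.452225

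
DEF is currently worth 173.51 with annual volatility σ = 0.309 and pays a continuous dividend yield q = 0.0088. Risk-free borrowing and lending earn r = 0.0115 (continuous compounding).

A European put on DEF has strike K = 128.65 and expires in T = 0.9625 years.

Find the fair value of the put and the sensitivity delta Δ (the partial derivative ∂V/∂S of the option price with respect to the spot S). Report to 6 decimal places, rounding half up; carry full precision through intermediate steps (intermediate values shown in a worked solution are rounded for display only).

σ√T = 0.309·√0.9625 = 0.303151
d₁ = (ln(S/K) + (r−q+σ²/2)T) / (σ√T) = (ln(173.51/128.65) + (0.0115−0.0088+0.309²/2)·0.9625) / 0.303151 = (0.299140 + 0.048549) / 0.303151 = 1.146916
d₂ = d₁ − σ√T = 1.146916 − 0.303151 = 0.843765
e^{−rT} = 0.988992
e^{−qT} = 0.991566
N(−d₁) = 0.125708,  N(−d₂) = 0.199400
Put price V = K·e^{−rT}·N(−d₂) − S·e^{−qT}·N(−d₁) = 25.370466 − 21.627652 = 3.742814
Δ = −e^{−qT}·N(−d₁) = -0.124648

price = 3.742814
Δ = -0.124648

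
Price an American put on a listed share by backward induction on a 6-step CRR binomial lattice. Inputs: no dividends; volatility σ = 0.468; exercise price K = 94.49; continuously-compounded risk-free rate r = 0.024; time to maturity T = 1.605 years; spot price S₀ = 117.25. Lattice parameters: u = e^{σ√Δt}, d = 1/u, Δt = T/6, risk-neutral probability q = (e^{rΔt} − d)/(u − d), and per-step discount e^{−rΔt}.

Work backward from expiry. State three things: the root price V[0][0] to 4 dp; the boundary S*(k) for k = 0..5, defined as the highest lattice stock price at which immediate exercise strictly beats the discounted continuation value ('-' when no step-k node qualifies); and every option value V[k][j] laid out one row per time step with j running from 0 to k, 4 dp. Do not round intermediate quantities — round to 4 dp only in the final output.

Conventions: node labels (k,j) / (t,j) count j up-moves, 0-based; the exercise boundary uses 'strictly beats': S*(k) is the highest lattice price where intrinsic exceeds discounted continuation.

price = 14.2266
boundary = - - - - 44.5273 56.7215
tree:
14.2266
20.5513 6.7904
28.7964 10.8858 1.9407
38.8440 17.0711 3.5705 0.0000
49.9627 25.9680 6.5690 0.0000 0.0000
59.5354 37.7685 12.0855 0.0000 0.0000 0.0000
67.0501 49.9627 22.2347 0.0000 0.0000 0.0000 0.0000

params: Δt=0.26750 u=1.27386 d=0.78502 q=0.45296 e^(-rΔt)=0.99360
t_6 payoffs: 67.0501 49.9627 22.2347 0.0000 0.0000 0.0000 0.0000
t_5: node(5,0) S=34.9546 payoff=59.5354 vs cont=58.9307 → 59.5354 [stop]  node(5,1) S=56.7215 payoff=37.7685 vs cont=37.1638 → 37.7685 [stop]  node(5,2) S=92.0431 payoff=2.4469 vs cont=12.0855 → 12.0855 [wait]  node(5,3) S=149.3601 payoff=0.0000 vs cont=0.0000 → 0.0000 [wait]  node(5,4) S=242.3694 payoff=0.0000 vs cont=0.0000 → 0.0000 [wait]  node(5,5) S=393.2973 payoff=0.0000 vs cont=0.0000 → 0.0000 [wait]  ⇒ S*(5)=56.7215
t_4: node(4,0) S=44.5273 payoff=49.9627 vs cont=49.3580 → 49.9627 [stop]  node(4,1) S=72.2553 payoff=22.2347 vs cont=25.9680 → 25.9680 [wait]  node(4,2) S=117.2500 payoff=0.0000 vs cont=6.5690 → 6.5690 [wait]  node(4,3) S=190.2638 payoff=0.0000 vs cont=0.0000 → 0.0000 [wait]  node(4,4) S=308.7446 payoff=0.0000 vs cont=0.0000 → 0.0000 [wait]  ⇒ S*(4)=44.5273
t_3: node(3,0) S=56.7215 payoff=37.7685 vs cont=38.8440 → 38.8440 [wait]  node(3,1) S=92.0431 payoff=2.4469 vs cont=17.0711 → 17.0711 [wait]  node(3,2) S=149.3601 payoff=0.0000 vs cont=3.5705 → 3.5705 [wait]  node(3,3) S=242.3694 payoff=0.0000 vs cont=0.0000 → 0.0000 [wait]  ⇒ S*(3)=-
t_2: node(2,0) S=72.2553 payoff=22.2347 vs cont=28.7964 → 28.7964 [wait]  node(2,1) S=117.2500 payoff=0.0000 vs cont=10.8858 → 10.8858 [wait]  node(2,2) S=190.2638 payoff=0.0000 vs cont=1.9407 → 1.9407 [wait]  ⇒ S*(2)=-
t_1: node(1,0) S=92.0431 payoff=2.4469 vs cont=20.5513 → 20.5513 [wait]  node(1,1) S=149.3601 payoff=0.0000 vs cont=6.7904 → 6.7904 [wait]  ⇒ S*(1)=-
t_0: node(0,0) S=117.2500 payoff=0.0000 vs cont=14.2266 → 14.2266 [wait]  ⇒ S*(0)=-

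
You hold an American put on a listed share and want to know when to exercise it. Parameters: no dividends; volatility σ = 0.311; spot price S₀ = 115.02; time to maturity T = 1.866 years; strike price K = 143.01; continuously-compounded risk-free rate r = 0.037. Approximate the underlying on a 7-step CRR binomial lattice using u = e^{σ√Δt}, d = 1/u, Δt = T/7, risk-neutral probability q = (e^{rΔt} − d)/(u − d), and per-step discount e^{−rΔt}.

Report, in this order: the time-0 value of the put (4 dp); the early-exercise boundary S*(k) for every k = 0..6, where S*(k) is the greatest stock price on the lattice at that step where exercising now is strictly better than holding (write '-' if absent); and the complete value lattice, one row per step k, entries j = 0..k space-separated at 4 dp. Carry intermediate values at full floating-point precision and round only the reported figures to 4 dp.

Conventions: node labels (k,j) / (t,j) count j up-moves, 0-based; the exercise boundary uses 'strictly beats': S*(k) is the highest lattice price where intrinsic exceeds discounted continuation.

price = 33.9469
boundary = - - 83.4263 97.9576 83.4263 97.9576 115.0200
tree:
33.9469
45.7651 22.3654
59.5837 32.3457 12.4576
71.9594 45.0524 19.8096 5.0778
82.4992 59.5837 30.5266 9.0853 1.0205
91.4755 71.9594 45.0524 16.0655 2.0235 0.0000
99.1203 82.4992 59.5837 27.9900 4.0123 0.0000 0.0000
105.6310 91.4755 71.9594 45.0524 7.9557 0.0000 0.0000 0.0000

Δt=0.26657, u=1.17418, d=0.85166, q=0.49068, disc=e^(-rΔt)=0.99019
k=7 terminal: V=max(K-S,0) → 105.6310 91.4755 71.9594 45.0524 7.9557 0.0000 0.0000 0.0000
k=6: j=0 S=43.8897 intr=99.1203 cont=97.7167 V=99.1203[EX]; j=1 S=60.5108 intr=82.4992 cont=81.0956 V=82.4992[EX]; j=2 S=83.4263 intr=59.5837 cont=58.1801 V=59.5837[EX]; j=3 S=115.0200 intr=27.9900 cont=26.5864 V=27.9900[EX]; j=4 S=158.5782 intr=0.0000 cont=4.0123 V=4.0123[hold]; j=5 S=218.6320 intr=0.0000 cont=0.0000 V=0.0000[hold]; j=6 S=301.4283 intr=0.0000 cont=0.0000 V=0.0000[hold]  S*(6)=115.0200
k=5: j=0 S=51.5345 intr=91.4755 cont=90.0719 V=91.4755[EX]; j=1 S=71.0506 intr=71.9594 cont=70.5558 V=71.9594[EX]; j=2 S=97.9576 intr=45.0524 cont=43.6488 V=45.0524[EX]; j=3 S=135.0543 intr=7.9557 cont=16.0655 V=16.0655[hold]; j=4 S=186.1996 intr=0.0000 cont=2.0235 V=2.0235[hold]; j=5 S=256.7136 intr=0.0000 cont=0.0000 V=0.0000[hold]  S*(5)=97.9576
k=4: j=0 S=60.5108 intr=82.4992 cont=81.0956 V=82.4992[EX]; j=1 S=83.4263 intr=59.5837 cont=58.1801 V=59.5837[EX]; j=2 S=115.0200 intr=27.9900 cont=30.5266 V=30.5266[hold]; j=3 S=158.5782 intr=0.0000 cont=9.0853 V=9.0853[hold]; j=4 S=218.6320 intr=0.0000 cont=1.0205 V=1.0205[hold]  S*(4)=83.4263
k=3: j=0 S=71.0506 intr=71.9594 cont=70.5558 V=71.9594[EX]; j=1 S=97.9576 intr=45.0524 cont=44.8812 V=45.0524[EX]; j=2 S=135.0543 intr=7.9557 cont=19.8096 V=19.8096[hold]; j=3 S=186.1996 intr=0.0000 cont=5.0778 V=5.0778[hold]  S*(3)=97.9576
k=2: j=0 S=83.4263 intr=59.5837 cont=58.1801 V=59.5837[EX]; j=1 S=115.0200 intr=27.9900 cont=32.3457 V=32.3457[hold]; j=2 S=158.5782 intr=0.0000 cont=12.4576 V=12.4576[hold]  S*(2)=83.4263
k=1: j=0 S=97.9576 intr=45.0524 cont=45.7651 V=45.7651[hold]; j=1 S=135.0543 intr=7.9557 cont=22.3654 V=22.3654[hold]  S*(1)=-
k=0: j=0 S=115.0200 intr=27.9900 cont=33.9469 V=33.9469[hold]  S*(0)=-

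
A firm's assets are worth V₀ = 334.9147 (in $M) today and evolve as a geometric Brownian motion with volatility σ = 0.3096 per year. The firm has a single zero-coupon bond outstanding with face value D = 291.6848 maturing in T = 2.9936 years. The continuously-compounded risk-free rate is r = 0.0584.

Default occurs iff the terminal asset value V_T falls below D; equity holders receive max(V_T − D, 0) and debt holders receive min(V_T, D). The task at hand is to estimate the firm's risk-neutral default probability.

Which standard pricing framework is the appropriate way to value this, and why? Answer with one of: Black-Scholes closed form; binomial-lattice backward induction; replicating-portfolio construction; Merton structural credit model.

Key observation: a levered firm with one bullet debt due at 2.9936 years is the canonical structural-credit setup: equity is a call on the firm's assets struck at the face value.

framework: Merton structural credit model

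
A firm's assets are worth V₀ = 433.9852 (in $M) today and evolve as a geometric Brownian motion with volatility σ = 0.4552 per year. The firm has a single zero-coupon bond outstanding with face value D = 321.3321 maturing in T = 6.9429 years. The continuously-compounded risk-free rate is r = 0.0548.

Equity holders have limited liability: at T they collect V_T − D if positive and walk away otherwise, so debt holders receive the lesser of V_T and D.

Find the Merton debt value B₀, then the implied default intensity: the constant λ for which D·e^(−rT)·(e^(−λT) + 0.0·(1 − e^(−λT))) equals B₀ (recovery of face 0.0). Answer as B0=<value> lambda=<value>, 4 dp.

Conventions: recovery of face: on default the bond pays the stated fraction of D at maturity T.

B0=159.7558 lambda=0.0459

Apply the equity-as-call identities (strike 321.3321, horizon 6.9429 years):
d₁ = [ln(V₀/D) + (r + σ²/2)T] / (σ√T)
   = [ln(433.9852/321.3321) + (0.0548 + 0.5·0.4552²)·6.9429] / (0.4552·√6.9429)
   = [0.300535 + 1.099780] / 1.199424 = 1.167490
d₂ = d₁ − σ√T = 1.167490 − 1.199424 = -0.031934
N(d₁) = 0.878494,  N(d₂) = 0.487262,  e^(−rT) = 0.683539
E₀ = V₀·N(d₁) − D·e^(−rT)·N(d₂)
   = 433.9852·0.878494 − 321.3321·0.683539·0.487262 = 274.229427
B₀ = V₀ − E₀ = 433.9852 − 274.229427 = 159.755773
e^(−λT) = (B₀·e^(rT)/D − 0)/(1 − 0) = (159.7558·1.462973/321.3321 − 0)/1 = 0.72734246
λ = −ln(0.72734246)/6.9429 = 0.045854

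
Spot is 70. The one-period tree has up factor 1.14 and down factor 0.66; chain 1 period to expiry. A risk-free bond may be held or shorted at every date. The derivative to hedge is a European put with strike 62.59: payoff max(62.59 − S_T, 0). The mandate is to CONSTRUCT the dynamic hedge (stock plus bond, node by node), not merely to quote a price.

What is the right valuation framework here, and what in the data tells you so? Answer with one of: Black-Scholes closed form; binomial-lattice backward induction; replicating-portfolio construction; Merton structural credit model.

Key observation: the deliverable is the dynamic trading strategy on the 1-step tree (spot 70, moves 1.14 and 0.66), so the valuation must go through the node-by-node replicating-portfolio solve.

framework: replicating-portfolio construction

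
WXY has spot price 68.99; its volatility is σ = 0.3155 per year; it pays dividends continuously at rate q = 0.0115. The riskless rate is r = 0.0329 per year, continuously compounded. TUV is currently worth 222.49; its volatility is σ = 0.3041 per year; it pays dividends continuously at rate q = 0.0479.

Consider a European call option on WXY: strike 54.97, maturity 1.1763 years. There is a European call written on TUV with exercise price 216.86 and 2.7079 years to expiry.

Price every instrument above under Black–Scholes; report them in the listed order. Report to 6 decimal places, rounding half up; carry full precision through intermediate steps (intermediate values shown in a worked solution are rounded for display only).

price(WXY call K=54.97) = 17.908294
price(TUV call K=216.86) = 37.443872

[WXY call K=54.97]
σ√T = 0.3155·√1.1763 = 0.342183
d₁ = (ln(S/K) + (r−q+σ²/2)T) / (σ√T) = (ln(68.99/54.97) + (0.0329−0.0115+0.3155²/2)·1.1763) / 0.342183 = (0.227174 + 0.083717) / 0.342183 = 0.908553
d₂ = d₁ − σ√T = 0.908553 − 0.342183 = 0.566370
e^{−rT} = 0.962039
e^{−qT} = 0.986564
N(d₁) = 0.818207,  N(d₂) = 0.714429
price = S·e^{−qT}·N(d₁) − K·e^{−rT}·N(d₂) = 55.689641 − 37.781346 = 17.908294
[TUV call K=216.86]
σ√T = 0.3041·√2.7079 = 0.500418
d₁ = (ln(S/K) + (r−q+σ²/2)T) / (σ√T) = (ln(222.49/216.86) + (0.0329−0.0479+0.3041²/2)·2.7079) / 0.500418 = (0.025630 + 0.084590) / 0.500418 = 0.220257
d₂ = d₁ − σ√T = 0.220257 − 0.500418 = -0.280161
e^{−rT} = 0.914763
e^{−qT} = 0.878352
N(d₁) = 0.587165,  N(d₂) = 0.389677
price = S·e^{−qT}·N(d₁) − K·e^{−rT}·N(d₂) = 114.746306 − 77.302434 = 37.443872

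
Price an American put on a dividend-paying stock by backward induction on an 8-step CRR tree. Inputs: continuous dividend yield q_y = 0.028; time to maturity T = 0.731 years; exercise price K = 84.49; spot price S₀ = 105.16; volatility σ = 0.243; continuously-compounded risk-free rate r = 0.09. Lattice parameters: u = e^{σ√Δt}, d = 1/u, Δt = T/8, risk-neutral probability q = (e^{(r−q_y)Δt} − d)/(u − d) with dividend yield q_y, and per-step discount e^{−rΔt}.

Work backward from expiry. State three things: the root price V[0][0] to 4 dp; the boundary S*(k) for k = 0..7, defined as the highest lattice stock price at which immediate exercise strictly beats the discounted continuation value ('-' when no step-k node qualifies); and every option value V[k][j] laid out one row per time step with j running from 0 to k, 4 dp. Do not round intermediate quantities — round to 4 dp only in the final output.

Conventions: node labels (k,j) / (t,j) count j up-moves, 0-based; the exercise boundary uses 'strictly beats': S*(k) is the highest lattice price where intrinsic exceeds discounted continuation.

Δt=0.09137, u=1.07622, d=0.92918, q=0.52028, disc=e^(-rΔt)=0.99181
k=8 terminal: V=max(K-S,0) → 26.0591 16.8125 6.1025 0.0000 0.0000 0.0000 0.0000 0.0000 0.0000
k=7: j=0 S=62.8845 intr=21.6055 cont=21.0742 V=21.6055[EX]; j=1 S=72.8359 intr=11.6541 cont=11.1482 V=11.6541[EX]; j=2 S=84.3621 intr=0.1279 cont=2.9035 V=2.9035[hold]; j=3 S=97.7124 intr=0.0000 cont=0.0000 V=0.0000[hold]; j=4 S=113.1753 intr=0.0000 cont=0.0000 V=0.0000[hold]; j=5 S=131.0852 intr=0.0000 cont=0.0000 V=0.0000[hold]; j=6 S=151.8293 intr=0.0000 cont=0.0000 V=0.0000[hold]; j=7 S=175.8562 intr=0.0000 cont=0.0000 V=0.0000[hold]  S*(7)=72.8359
k=6: j=0 S=67.6775 intr=16.8125 cont=16.2934 V=16.8125[EX]; j=1 S=78.3875 intr=6.1025 cont=7.0432 V=7.0432[hold]; j=2 S=90.7922 intr=0.0000 cont=1.3815 V=1.3815[hold]; j=3 S=105.1600 intr=0.0000 cont=0.0000 V=0.0000[hold]; j=4 S=121.8015 intr=0.0000 cont=0.0000 V=0.0000[hold]; j=5 S=141.0765 intr=0.0000 cont=0.0000 V=0.0000[hold]; j=6 S=163.4017 intr=0.0000 cont=0.0000 V=0.0000[hold]  S*(6)=67.6775
k=5: j=0 S=72.8359 intr=11.6541 cont=11.6336 V=11.6541[EX]; j=1 S=84.3621 intr=0.1279 cont=4.0639 V=4.0639[hold]; j=2 S=97.7124 intr=0.0000 cont=0.6573 V=0.6573[hold]; j=3 S=113.1753 intr=0.0000 cont=0.0000 V=0.0000[hold]; j=4 S=131.0852 intr=0.0000 cont=0.0000 V=0.0000[hold]; j=5 S=151.8293 intr=0.0000 cont=0.0000 V=0.0000[hold]  S*(5)=72.8359
k=4: j=0 S=78.3875 intr=6.1025 cont=7.6420 V=7.6420[hold]; j=1 S=90.7922 intr=0.0000 cont=2.2727 V=2.2727[hold]; j=2 S=105.1600 intr=0.0000 cont=0.3127 V=0.3127[hold]; j=3 S=121.8015 intr=0.0000 cont=0.0000 V=0.0000[hold]; j=4 S=141.0765 intr=0.0000 cont=0.0000 V=0.0000[hold]  S*(4)=-
k=3: j=0 S=84.3621 intr=0.1279 cont=4.8087 V=4.8087[hold]; j=1 S=97.7124 intr=0.0000 cont=1.2427 V=1.2427[hold]; j=2 S=113.1753 intr=0.0000 cont=0.1488 V=0.1488[hold]; j=3 S=131.0852 intr=0.0000 cont=0.0000 V=0.0000[hold]  S*(3)=-
k=2: j=0 S=90.7922 intr=0.0000 cont=2.9292 V=2.9292[hold]; j=1 S=105.1600 intr=0.0000 cont=0.6681 V=0.6681[hold]; j=2 S=121.8015 intr=0.0000 cont=0.0708 V=0.0708[hold]  S*(2)=-
k=1: j=0 S=97.7124 intr=0.0000 cont=1.7384 V=1.7384[hold]; j=1 S=113.1753 intr=0.0000 cont=0.3544 V=0.3544[hold]  S*(1)=-
k=0: j=0 S=105.1600 intr=0.0000 cont=1.0100 V=1.0100[hold]  S*(0)=-

price = 1.0100
boundary = - - - - - 72.8359 67.6775 72.8359
tree:
1.0100
1.7384 0.3544
2.9292 0.6681 0.0708
4.8087 1.2427 0.1488 0.0000
7.6420 2.2727 0.3127 0.0000 0.0000
11.6541 4.0639 0.6573 0.0000 0.0000 0.0000
16.8125 7.0432 1.3815 0.0000 0.0000 0.0000 0.0000
21.6055 11.6541 2.9035 0.0000 0.0000 0.0000 0.0000 0.0000
26.0591 16.8125 6.1025 0.0000 0.0000 0.0000 0.0000 0.0000 0.0000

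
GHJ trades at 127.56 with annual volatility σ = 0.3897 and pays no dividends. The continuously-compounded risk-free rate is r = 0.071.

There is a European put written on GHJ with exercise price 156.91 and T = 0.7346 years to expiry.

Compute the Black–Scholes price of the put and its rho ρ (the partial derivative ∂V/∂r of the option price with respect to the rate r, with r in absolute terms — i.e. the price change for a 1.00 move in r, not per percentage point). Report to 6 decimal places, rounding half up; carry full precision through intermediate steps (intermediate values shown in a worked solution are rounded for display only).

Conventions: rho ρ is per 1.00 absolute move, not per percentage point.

σ√T = 0.3897·√0.7346 = 0.334007
d₁ = (ln(S/K) + (r+σ²/2)T) / (σ√T) = (ln(127.56/156.91) + (0.071+0.3897²/2)·0.7346) / 0.334007 = (-0.207086 + 0.107937) / 0.334007 = -0.296845
d₂ = d₁ − σ√T = -0.296845 − 0.334007 = -0.630853
e^{−rT} = 0.949180
N(−d₁) = 0.616708,  N(−d₂) = 0.735932
Put price V = K·e^{−rT}·N(−d₂) − S·N(−d₁) = 109.606608 − 78.667242 = 30.939367
ρ = −K·T·e^{−rT}·N(−d₂) = -80.517015

price = 30.939367
ρ = -80.517015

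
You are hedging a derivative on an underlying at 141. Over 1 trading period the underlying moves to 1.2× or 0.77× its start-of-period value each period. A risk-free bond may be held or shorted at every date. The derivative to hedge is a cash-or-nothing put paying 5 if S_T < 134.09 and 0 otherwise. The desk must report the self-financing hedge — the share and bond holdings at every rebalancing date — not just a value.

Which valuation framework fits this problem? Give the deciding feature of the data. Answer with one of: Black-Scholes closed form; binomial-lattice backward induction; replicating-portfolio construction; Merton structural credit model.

framework: replicating-portfolio construction

Key observation: a price alone would not answer the question — the per-node share/bond construction on the spot-141, 1.2/0.77 tree is required, and only the replicating-portfolio method yields it.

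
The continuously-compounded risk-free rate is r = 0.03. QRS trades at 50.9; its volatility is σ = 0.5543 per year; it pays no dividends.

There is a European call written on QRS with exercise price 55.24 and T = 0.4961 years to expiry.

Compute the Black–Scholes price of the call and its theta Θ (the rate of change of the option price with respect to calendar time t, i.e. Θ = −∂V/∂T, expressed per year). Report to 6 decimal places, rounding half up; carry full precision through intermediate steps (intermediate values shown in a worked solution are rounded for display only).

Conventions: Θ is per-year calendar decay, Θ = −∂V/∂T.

σ√T = 0.5543·√0.4961 = 0.390418
d₁ = (ln(S/K) + (r+σ²/2)T) / (σ√T) = (ln(50.9/55.24) + (0.03+0.5543²/2)·0.4961) / 0.390418 = (-0.081824 + 0.091096) / 0.390418 = 0.023748
d₂ = d₁ − σ√T = 0.023748 − 0.390418 = -0.366670
e^{−rT} = 0.985227
N(d₁) = 0.509473,  N(d₂) = 0.356933
Call price V = S·N(d₁) − K·e^{−rT}·N(d₂) = 25.932182 − 19.425685 = 6.506497
φ(d₁) = (1/√(2π))·e^{−d₁²/2} = 0.398830
Θ = −S·φ(d₁)·σ/(2√T) − r·K·e^{−rT}·N(d₂) = −7.987956 − 0.582771 = -8.570726

price = 6.506497
Θ = -8.570726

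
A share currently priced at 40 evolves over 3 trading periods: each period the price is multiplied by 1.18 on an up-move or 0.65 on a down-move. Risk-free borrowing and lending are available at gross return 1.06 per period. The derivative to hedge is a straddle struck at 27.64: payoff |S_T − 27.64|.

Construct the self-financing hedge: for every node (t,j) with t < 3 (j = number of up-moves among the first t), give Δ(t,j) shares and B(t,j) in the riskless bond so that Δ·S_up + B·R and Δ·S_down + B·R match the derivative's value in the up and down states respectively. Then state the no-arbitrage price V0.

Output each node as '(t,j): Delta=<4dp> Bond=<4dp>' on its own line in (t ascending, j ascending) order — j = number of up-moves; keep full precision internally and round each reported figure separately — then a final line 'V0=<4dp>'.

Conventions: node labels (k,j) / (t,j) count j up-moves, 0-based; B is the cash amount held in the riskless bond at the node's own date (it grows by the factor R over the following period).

Since d<R<u, set p* = (R−d)/(u−d) = 0.7736; price each node as the discounted p*-expectation of its children.
Payoffs at expiry: V(3,0)=16.6550, V(3,1)=7.6980, V(3,2)=8.5624, V(3,3)=38.0813
Node (2,0) S=16.9000: V=(p*·7.6980+(1−p*)·16.6550)/1.06=9.1755; Δ=(7.6980−16.6550)/(19.9420−10.9850)=-1.0000; B=V−Δ·S=26.0755
Node (2,1) S=30.6800: V=(p*·8.5624+(1−p*)·7.6980)/1.06=7.8931; Δ=(8.5624−7.6980)/(36.2024−19.9420)=0.0532; B=V−Δ·S=6.2622
Node (2,2) S=55.6960: V=(p*·38.0813+(1−p*)·8.5624)/1.06=29.6205; Δ=(38.0813−8.5624)/(65.7213−36.2024)=1.0000; B=V−Δ·S=-26.0755
Node (1,0) S=26.0000: V=(p*·7.8931+(1−p*)·9.1755)/1.06=7.7202; Δ=(7.8931−9.1755)/(30.6800−16.9000)=-0.0931; B=V−Δ·S=10.1398
Node (1,1) S=47.2000: V=(p*·29.6205+(1−p*)·7.8931)/1.06=23.3029; Δ=(29.6205−7.8931)/(55.6960−30.6800)=0.8685; B=V−Δ·S=-17.6922
Node (0,0) S=40.0000: V=(p*·23.3029+(1−p*)·7.7202)/1.06=18.6554; Δ=(23.3029−7.7202)/(47.2000−26.0000)=0.7350; B=V−Δ·S=-10.7459
Verification: the root portfolio costs Δ(0,0)·S0 + B(0,0) = 18.6554, matching V0.

(0,0): Delta=0.7350 Bond=-10.7459
(1,0): Delta=-0.0931 Bond=10.1398
(1,1): Delta=0.8685 Bond=-17.6922
(2,0): Delta=-1.0000 Bond=26.0755
(2,1): Delta=0.0532 Bond=6.2622
(2,2): Delta=1.0000 Bond=-26.0755
V0=18.6554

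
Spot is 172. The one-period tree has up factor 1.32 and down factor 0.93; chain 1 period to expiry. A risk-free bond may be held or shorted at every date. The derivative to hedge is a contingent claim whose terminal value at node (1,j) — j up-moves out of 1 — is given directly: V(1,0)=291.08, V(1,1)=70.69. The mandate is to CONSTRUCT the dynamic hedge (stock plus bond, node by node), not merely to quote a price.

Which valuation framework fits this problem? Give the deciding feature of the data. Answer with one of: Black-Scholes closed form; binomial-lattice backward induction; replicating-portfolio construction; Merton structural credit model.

framework: replicating-portfolio construction

Key observation: since the answer must list Δ and B at each node of the 1.32/0.93 lattice on 172, the replicating-portfolio method — solving the two-state system at every node — is the one that applies.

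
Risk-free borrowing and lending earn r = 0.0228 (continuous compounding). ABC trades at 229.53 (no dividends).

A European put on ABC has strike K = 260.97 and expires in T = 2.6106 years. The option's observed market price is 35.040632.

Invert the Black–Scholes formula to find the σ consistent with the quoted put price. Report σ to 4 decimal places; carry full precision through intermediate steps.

At σ = 0.1706 the Black–Scholes value reproduces the quote:
σ√T = 0.1706·√2.6106 = 0.275644
d₁ = (ln(S/K) + (r+σ²/2)T) / (σ√T) = (ln(229.53/260.97) + (0.0228+0.1706²/2)·2.6106) / 0.275644 = (-0.128372 + 0.097512) / 0.275644 = -0.111956
d₂ = d₁ − σ√T = -0.111956 − 0.275644 = -0.387601
e^{−rT} = 0.942215
N(−d₁) = 0.544571,  N(−d₂) = 0.650844
V = K·e^{−rT}·N(−d₂) − S·N(−d₁) = 160.036003 − 124.995371 = 35.040632 (equal to the quote); since ∂V/∂σ > 0 for all σ, the implied volatility is unique

sigma = 0.1706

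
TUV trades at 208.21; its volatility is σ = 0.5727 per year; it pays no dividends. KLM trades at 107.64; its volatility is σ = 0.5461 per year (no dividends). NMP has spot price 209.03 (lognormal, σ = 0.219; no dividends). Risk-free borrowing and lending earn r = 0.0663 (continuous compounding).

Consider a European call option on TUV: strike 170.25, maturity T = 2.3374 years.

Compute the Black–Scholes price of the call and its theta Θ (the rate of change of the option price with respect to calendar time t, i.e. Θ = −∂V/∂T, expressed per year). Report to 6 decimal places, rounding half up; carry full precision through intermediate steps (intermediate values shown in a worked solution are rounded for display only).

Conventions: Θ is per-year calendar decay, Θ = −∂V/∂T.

price = 95.638411
Θ = -15.604116

σ√T = 0.5727·√2.3374 = 0.875576
d₁ = (ln(S/K) + (r+σ²/2)T) / (σ√T) = (ln(208.21/170.25) + (0.0663+0.5727²/2)·2.3374) / 0.875576 = (0.201279 + 0.538286) / 0.875576 = 0.844662
d₂ = d₁ − σ√T = 0.844662 − 0.875576 = -0.030914
e^{−rT} = 0.856441
N(d₁) = 0.800850,  N(d₂) = 0.487669
Call price V = S·N(d₁) − K·e^{−rT}·N(d₂) = 166.745005 − 71.106594 = 95.638411
φ(d₁) = (1/√(2π))·e^{−d₁²/2} = 0.279245
Θ = −S·φ(d₁)·σ/(2√T) − r·K·e^{−rT}·N(d₂) = −10.889749 − 4.714367 = -15.604116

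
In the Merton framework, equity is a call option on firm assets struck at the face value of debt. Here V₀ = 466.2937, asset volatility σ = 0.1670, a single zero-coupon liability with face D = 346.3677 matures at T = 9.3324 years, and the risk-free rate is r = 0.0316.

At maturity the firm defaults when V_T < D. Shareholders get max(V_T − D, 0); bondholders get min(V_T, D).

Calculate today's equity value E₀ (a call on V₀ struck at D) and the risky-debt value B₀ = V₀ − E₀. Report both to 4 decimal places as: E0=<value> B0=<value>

E0=218.9066 B0=247.3871

Apply the equity-as-call identities (strike 346.3677, horizon 9.3324 years):
d₁ = [ln(V₀/D) + (r + σ²/2)T] / (σ√T)
   = [ln(466.2937/346.3677) + (0.0316 + 0.5·0.1670²)·9.3324] / (0.1670·√9.3324)
   = [0.297315 + 0.425039] / 0.510168 = 1.415915
d₂ = d₁ − σ√T = 1.415915 − 0.510168 = 0.905747
N(d₁) = 0.921600,  N(d₂) = 0.817465,  e^(−rT) = 0.744603
E₀ = V₀·N(d₁) − D·e^(−rT)·N(d₂)
   = 466.2937·0.921600 − 346.3677·0.744603·0.817465 = 218.906617
B₀ = V₀ − E₀ = 466.2937 − 218.906617 = 247.387083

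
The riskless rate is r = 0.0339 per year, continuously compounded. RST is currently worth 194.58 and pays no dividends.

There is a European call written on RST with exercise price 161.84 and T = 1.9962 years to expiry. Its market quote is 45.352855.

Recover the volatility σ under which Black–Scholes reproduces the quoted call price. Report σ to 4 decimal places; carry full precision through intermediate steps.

At σ = 0.1488 the Black–Scholes value reproduces the quote:
σ√T = 0.1488·√1.9962 = 0.210235
d₁ = (ln(S/K) + (r+σ²/2)T) / (σ√T) = (ln(194.58/161.84) + (0.0339+0.1488²/2)·1.9962) / 0.210235 = (0.184235 + 0.089771) / 0.210235 = 1.303331
d₂ = d₁ − σ√T = 1.303331 − 0.210235 = 1.093096
e^{−rT} = 0.934568
N(d₁) = 0.903769,  N(d₂) = 0.862824
V = S·N(d₁) − K·e^{−rT}·N(d₂) = 175.855392 − 130.502537 = 45.352855 (the observed quote) — the price is monotone increasing in volatility, hence this σ is the only solution

sigma = 0.1488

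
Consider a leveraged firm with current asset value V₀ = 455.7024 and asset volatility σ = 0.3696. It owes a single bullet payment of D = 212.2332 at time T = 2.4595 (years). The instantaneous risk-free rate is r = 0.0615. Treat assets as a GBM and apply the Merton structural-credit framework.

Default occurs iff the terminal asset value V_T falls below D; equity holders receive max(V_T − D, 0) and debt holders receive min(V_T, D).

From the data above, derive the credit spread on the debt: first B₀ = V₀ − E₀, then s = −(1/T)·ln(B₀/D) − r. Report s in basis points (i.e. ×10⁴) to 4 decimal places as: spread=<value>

Apply the equity-as-call identities (strike 212.2332, horizon 2.4595 years):
d₁ = [ln(V₀/D) + (r + σ²/2)T] / (σ√T)
   = [ln(455.7024/212.2332) + (0.0615 + 0.5·0.3696²)·2.4595] / (0.3696·√2.4595)
   = [0.764154 + 0.319248] / 0.579636 = 1.869108
d₂ = d₁ − σ√T = 1.869108 − 0.579636 = 1.289472
N(d₁) = 0.969196,  N(d₂) = 0.901383,  e^(−rT) = 0.859625
E₀ = V₀·N(d₁) − D·e^(−rT)·N(d₂)
   = 455.7024·0.969196 − 212.2332·0.859625·0.901383 = 277.215848
B₀ = V₀ − E₀ = 455.7024 − 277.215848 = 178.486552
spread = −(1/T)·ln(B₀/D) − r = −(1/2.4595)·ln(178.486552/212.2332) − 0.0615 = 0.00890960
in basis points: 0.00890960 × 10⁴ = 89.0960 bp

spread=89.0960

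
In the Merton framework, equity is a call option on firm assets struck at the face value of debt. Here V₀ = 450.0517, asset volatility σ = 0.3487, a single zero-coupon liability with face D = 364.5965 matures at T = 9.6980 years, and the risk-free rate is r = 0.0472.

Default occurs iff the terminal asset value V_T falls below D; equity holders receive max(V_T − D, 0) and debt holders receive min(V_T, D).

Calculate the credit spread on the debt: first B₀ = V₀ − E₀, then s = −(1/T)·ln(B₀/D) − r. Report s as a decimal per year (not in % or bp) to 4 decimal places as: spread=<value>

spread=0.0270

Work the structural quantities from V₀ = 450.0517 against face 364.5965:
d₁ = [ln(V₀/D) + (r + σ²/2)T] / (σ√T)
   = [ln(450.0517/364.5965) + (0.0472 + 0.5·0.3487²)·9.6980] / (0.3487·√9.6980)
   = [0.210571 + 1.047344] / 1.085908 = 1.158399
d₂ = d₁ − σ√T = 1.158399 − 1.085908 = 0.072491
N(d₁) = 0.876649,  N(d₂) = 0.528894,  e^(−rT) = 0.632708
E₀ = V₀·N(d₁) − D·e^(−rT)·N(d₂)
   = 450.0517·0.876649 − 364.5965·0.632708·0.528894 = 272.530448
B₀ = V₀ − E₀ = 450.0517 − 272.530448 = 177.521252
spread = −(1/T)·ln(B₀/D) − r = −(1/9.6980)·ln(177.521252/364.5965) − 0.0472 = 0.02701127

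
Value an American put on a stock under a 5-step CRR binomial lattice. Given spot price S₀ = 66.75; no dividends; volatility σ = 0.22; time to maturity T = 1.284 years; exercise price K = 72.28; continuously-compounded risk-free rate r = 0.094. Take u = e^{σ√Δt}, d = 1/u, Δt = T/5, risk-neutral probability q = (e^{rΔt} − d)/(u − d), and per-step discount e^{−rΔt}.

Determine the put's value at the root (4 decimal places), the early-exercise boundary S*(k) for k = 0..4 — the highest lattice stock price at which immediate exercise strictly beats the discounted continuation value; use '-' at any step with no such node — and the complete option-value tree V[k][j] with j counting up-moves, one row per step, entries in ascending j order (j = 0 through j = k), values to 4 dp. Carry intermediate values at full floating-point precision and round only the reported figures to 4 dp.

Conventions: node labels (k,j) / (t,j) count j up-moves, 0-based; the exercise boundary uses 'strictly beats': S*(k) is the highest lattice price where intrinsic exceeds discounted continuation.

Δt=0.25680, u=1.11794, d=0.89450, q=0.58151, disc=e^(-rΔt)=0.97615
k=5 terminal: V=max(K-S,0) → 34.0537 24.5053 12.5719 0.0000 0.0000 0.0000
k=4: j=0 S=42.7347 intr=29.5453 cont=27.8214 V=29.5453[EX]; j=1 S=53.4092 intr=18.8708 cont=17.1469 V=18.8708[EX]; j=2 S=66.7500 intr=5.5300 cont=5.1357 V=5.5300[EX]; j=3 S=83.4232 intr=0.0000 cont=0.0000 V=0.0000[hold]; j=4 S=104.2611 intr=0.0000 cont=0.0000 V=0.0000[hold]  S*(4)=66.7500
k=3: j=0 S=47.7747 intr=24.5053 cont=22.7814 V=24.5053[EX]; j=1 S=59.7081 intr=12.5719 cont=10.8480 V=12.5719[EX]; j=2 S=74.6224 intr=0.0000 cont=2.2591 V=2.2591[hold]; j=3 S=93.2619 intr=0.0000 cont=0.0000 V=0.0000[hold]  S*(3)=59.7081
k=2: j=0 S=53.4092 intr=18.8708 cont=17.1469 V=18.8708[EX]; j=1 S=66.7500 intr=5.5300 cont=6.4181 V=6.4181[hold]; j=2 S=83.4232 intr=0.0000 cont=0.9228 V=0.9228[hold]  S*(2)=53.4092
k=1: j=0 S=59.7081 intr=12.5719 cont=11.3521 V=12.5719[EX]; j=1 S=74.6224 intr=0.0000 cont=3.1457 V=3.1457[hold]  S*(1)=59.7081
k=0: j=0 S=66.7500 intr=5.5300 cont=6.9213 V=6.9213[hold]  S*(0)=-

price = 6.9213
boundary = - 59.7081 53.4092 59.7081 66.7500
tree:
6.9213
12.5719 3.1457
18.8708 6.4181 0.9228
24.5053 12.5719 2.2591 0.0000
29.5453 18.8708 5.5300 0.0000 0.0000
34.0537 24.5053 12.5719 0.0000 0.0000 0.0000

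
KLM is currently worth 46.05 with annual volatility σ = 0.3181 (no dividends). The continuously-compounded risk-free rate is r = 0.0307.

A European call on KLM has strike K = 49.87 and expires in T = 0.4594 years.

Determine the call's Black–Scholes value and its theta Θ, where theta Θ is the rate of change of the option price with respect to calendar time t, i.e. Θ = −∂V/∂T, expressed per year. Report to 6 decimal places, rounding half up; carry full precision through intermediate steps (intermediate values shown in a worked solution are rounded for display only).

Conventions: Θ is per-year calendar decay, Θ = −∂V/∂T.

σ√T = 0.3181·√0.4594 = 0.215605
d₁ = (ln(S/K) + (r+σ²/2)T) / (σ√T) = (ln(46.05/49.87) + (0.0307+0.3181²/2)·0.4594) / 0.215605 = (-0.079692 + 0.037346) / 0.215605 = -0.196403
d₂ = d₁ − σ√T = -0.196403 − 0.215605 = -0.412008
e^{−rT} = 0.985995
N(d₁) = 0.422147,  N(d₂) = 0.340167
Call price V = S·N(d₁) − K·e^{−rT}·N(d₂) = 19.439888 − 16.726540 = 2.713348
φ(d₁) = (1/√(2π))·e^{−d₁²/2} = 0.391322
Θ = −S·φ(d₁)·σ/(2√T) − r·K·e^{−rT}·N(d₂) = −4.228649 − 0.513505 = -4.742154

price = 2.713348
Θ = -4.742154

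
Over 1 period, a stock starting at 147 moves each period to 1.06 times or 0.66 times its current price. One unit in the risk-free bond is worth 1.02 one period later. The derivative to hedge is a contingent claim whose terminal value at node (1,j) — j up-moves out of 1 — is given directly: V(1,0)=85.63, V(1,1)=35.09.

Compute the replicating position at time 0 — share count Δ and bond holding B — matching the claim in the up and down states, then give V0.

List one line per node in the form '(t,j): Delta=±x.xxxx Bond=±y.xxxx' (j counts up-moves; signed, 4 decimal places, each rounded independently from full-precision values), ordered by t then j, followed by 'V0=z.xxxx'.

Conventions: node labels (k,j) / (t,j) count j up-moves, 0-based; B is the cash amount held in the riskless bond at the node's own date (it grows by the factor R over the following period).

Since d<R<u, set p* = (R−d)/(u−d) = 0.9000; price each node as the discounted p*-expectation of its children.
At maturity the claim pays: V(1,0)=85.6300, V(1,1)=35.0900
Node (0,0) S=147.0000: V=(p*·35.0900+(1−p*)·85.6300)/1.02=39.3569; Δ=(35.0900−85.6300)/(155.8200−97.0200)=-0.8595; B=V−Δ·S=165.7069
As a check, the time-0 holding Δ(0,0)·S0 + B(0,0) comes to 39.3569 — exactly V0.

(0,0): Delta=-0.8595 Bond=165.7069
V0=39.3569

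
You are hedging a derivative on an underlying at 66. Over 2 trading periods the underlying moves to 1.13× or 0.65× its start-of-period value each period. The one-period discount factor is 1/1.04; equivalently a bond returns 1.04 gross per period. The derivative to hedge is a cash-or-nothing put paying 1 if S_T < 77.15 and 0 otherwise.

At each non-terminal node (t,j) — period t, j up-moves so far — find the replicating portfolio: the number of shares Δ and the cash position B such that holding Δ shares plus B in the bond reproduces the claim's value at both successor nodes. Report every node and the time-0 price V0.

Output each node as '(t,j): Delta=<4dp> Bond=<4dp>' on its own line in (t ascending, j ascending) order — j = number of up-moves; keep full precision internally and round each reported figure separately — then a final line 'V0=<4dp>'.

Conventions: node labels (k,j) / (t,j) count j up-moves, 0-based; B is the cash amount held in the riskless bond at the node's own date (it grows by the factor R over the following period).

(0,0): Delta=-0.0247 Bond=1.9418
(1,0): Delta=0.0000 Bond=0.9615
(1,1): Delta=-0.0279 Bond=2.2636
V0=0.3142

The replicating-portfolio and risk-neutral prices coincide; use p* = (1.04−0.65)/(1.13−0.65) = 0.8125 for the latter.
Payoffs at expiry: V(2,0)=1.0000, V(2,1)=1.0000, V(2,2)=0.0000
  t=1,j=0: stock 42.9000 → up 48.4770 (V=1.0000), down 27.8850 (V=1.0000). Price 0.9615; hedge Δ=0.0000, bond B=0.9615.
  t=1,j=1: stock 74.5800 → up 84.2754 (V=0.0000), down 48.4770 (V=1.0000). Price 0.1803; hedge Δ=-0.0279, bond B=2.2636.
  t=0,j=0: stock 66.0000 → up 74.5800 (V=0.1803), down 42.9000 (V=0.9615). Price 0.3142; hedge Δ=-0.0247, bond B=1.9418.
Sanity check at the root: Δ(0,0)·S0 + B(0,0) reproduces V0 = 0.3142.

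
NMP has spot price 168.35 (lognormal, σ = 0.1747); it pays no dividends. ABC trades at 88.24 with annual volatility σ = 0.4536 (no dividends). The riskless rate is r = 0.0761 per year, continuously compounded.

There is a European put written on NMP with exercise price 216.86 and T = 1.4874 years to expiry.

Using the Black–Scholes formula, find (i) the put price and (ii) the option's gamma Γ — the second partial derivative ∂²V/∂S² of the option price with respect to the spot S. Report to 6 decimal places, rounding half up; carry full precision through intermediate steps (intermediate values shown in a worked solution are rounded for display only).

price = 31.189615
Γ = 0.009558

σ√T = 0.1747·√1.4874 = 0.213062
d₁ = (ln(S/K) + (r+σ²/2)T) / (σ√T) = (ln(168.35/216.86) + (0.0761+0.1747²/2)·1.4874) / 0.213062 = (-0.253207 + 0.135889) / 0.213062 = -0.550627
d₂ = d₁ − σ√T = -0.550627 − 0.213062 = -0.763689
e^{−rT} = 0.892980
N(−d₁) = 0.709055,  N(−d₂) = 0.777474
Put price V = K·e^{−rT}·N(−d₂) − S·N(−d₁) = 150.559076 − 119.369461 = 31.189615
φ(d₁) = (1/√(2π))·e^{−d₁²/2} = 0.342826
Γ = φ(d₁) / (S·σ·√T) = 0.009558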